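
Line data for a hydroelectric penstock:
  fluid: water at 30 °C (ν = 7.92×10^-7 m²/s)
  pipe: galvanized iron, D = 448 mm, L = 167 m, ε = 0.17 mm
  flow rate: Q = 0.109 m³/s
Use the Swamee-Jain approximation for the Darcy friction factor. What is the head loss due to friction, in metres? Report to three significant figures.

h_f ≈ 0.157 m

V = 4Q/(πD²) = 4·0.109/(π·0.448²) = 0.6915 m/s
Re = VD/ν = 0.6915·0.448/7.92×10^-7 = 3.91×10^5 → turbulent
ε/D = 0.17/448 = 3.79×10^-4
Swamee-Jain: f = 0.01724
h_f = f(L/D)V²/(2g) = 0.01724·(167/0.448)·0.6915²/(2·9.81) = 0.1567 m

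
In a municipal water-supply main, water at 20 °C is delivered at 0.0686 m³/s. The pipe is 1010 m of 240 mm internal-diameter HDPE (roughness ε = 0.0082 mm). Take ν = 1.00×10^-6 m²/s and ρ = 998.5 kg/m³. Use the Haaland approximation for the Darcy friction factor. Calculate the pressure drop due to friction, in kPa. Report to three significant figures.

Δp ≈ 68.5 kPa

V = 4Q/(πD²) = 4·0.0686/(π·0.240²) = 1.516 m/s
Re = VD/ν = 1.516·0.240/1.00×10^-6 = 3.64×10^5 → turbulent
ε/D = 0.0082/240 = 3.42×10^-5
Haaland: f = 0.01417
h_f = f(L/D)V²/(2g) = 0.01417·(1010/0.240)·1.516²/(2·9.81) = 6.990 m
Δp = ρg·h_f = 998.5·9.81·6.990 = 68.47 kPa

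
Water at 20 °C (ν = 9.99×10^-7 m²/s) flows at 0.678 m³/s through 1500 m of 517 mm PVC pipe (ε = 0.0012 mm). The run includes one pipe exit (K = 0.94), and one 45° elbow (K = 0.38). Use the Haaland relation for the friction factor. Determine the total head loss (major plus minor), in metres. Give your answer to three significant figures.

H_L ≈ 17.2 m

V = 4Q/(πD²) = 3.230 m/s; V²/2g = 0.5316 m
Re = 1.67×10^6, ε/D = 2.32×10^-6 → f = 0.01070 (Haaland)
Major: h_f = f(L/D)·V²/2g = 0.01070·2901·0.5316 = 16.50 m
Minor: ΣK = 1.32; h_m = ΣK·V²/2g = 0.7018 m
Total H_L = 16.50 + 0.7018 = 17.21 m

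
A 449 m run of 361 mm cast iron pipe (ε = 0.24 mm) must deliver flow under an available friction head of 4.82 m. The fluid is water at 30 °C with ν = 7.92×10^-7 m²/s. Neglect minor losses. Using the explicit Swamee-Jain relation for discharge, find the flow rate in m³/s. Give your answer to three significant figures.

Q ≈ 0.209 m³/s

Swamee-Jain (Type II): Q = -0.965·√(gD⁵h_f/L)·ln[ε/(3.7D) + √(3.17ν²L/(gD³h_f))]
√(gD⁵h_f/L) = √(9.81·0.361⁵·4.82/449) = 0.02541
ε/(3.7D) = 1.80×10^-4; √(3.17ν²L/(gD³h_f)) = 2.00×10^-5
Q = -0.965·0.02541·ln(1.997×10^-4) = 0.2089 m³/s
Check: V = 2.04 m/s, Re = 9.30×10^5, f = 0.01836, h_f = 4.85 m ≈ 4.82 m ✓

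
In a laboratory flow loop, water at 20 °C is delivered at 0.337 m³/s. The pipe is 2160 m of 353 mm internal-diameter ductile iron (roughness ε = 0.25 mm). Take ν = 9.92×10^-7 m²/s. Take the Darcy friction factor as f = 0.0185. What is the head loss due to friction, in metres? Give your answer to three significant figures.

h_f ≈ 68.4 m

V = 4Q/(πD²) = 4·0.337/(π·0.353²) = 3.443 m/s
h_f = f(L/D)V²/(2g) = 0.01850·(2160/0.353)·3.443²/(2·9.81) = 68.41 m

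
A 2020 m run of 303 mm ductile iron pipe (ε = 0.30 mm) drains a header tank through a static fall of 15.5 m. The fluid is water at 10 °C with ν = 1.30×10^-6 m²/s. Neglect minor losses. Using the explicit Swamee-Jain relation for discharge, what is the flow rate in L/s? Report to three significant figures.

Q ≈ 108 L/s

Swamee-Jain (Type II): Q = -0.965·√(gD⁵h_f/L)·ln[ε/(3.7D) + √(3.17ν²L/(gD³h_f))]
√(gD⁵h_f/L) = √(9.81·0.303⁵·15.5/2020) = 0.01387
ε/(3.7D) = 2.68×10^-4; √(3.17ν²L/(gD³h_f)) = 5.06×10^-5
Q = -0.965·0.01387·ln(3.182×10^-4) = 0.1077 m³/s
Check: V = 1.49 m/s, Re = 3.48×10^5, f = 0.02057, h_f = 15.6 m ≈ 15.5 m ✓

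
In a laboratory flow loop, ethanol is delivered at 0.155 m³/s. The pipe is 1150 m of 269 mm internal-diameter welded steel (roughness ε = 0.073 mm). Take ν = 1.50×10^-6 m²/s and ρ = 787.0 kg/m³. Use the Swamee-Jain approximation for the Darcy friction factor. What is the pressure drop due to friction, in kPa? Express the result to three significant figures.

V = 4Q/(πD²) = 4·0.155/(π·0.269²) = 2.727 m/s
Re = VD/ν = 2.727·0.269/1.50×10^-6 = 4.89×10^5 → turbulent
ε/D = 0.073/269 = 2.71×10^-4
Swamee-Jain: f = 0.01617
h_f = f(L/D)V²/(2g) = 0.01617·(1150/0.269)·2.727²/(2·9.81) = 26.20 m
Δp = ρg·h_f = 787.0·9.81·26.20 = 202.3 kPa

Δp ≈ 202 kPa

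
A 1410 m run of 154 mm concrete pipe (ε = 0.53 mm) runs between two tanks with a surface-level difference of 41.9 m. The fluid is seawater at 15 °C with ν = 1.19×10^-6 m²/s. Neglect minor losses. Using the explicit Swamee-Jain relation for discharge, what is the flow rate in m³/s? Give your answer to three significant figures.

Q ≈ 0.0335 m³/s

Swamee-Jain (Type II): Q = -0.965·√(gD⁵h_f/L)·ln[ε/(3.7D) + √(3.17ν²L/(gD³h_f))]
√(gD⁵h_f/L) = √(9.81·0.154⁵·41.9/1410) = 0.005025
ε/(3.7D) = 9.30×10^-4; √(3.17ν²L/(gD³h_f)) = 6.49×10^-5
Q = -0.965·0.005025·ln(9.951×10^-4) = 0.03352 m³/s
Check: V = 1.80 m/s, Re = 2.33×10^5, f = 0.02790, h_f = 42.2 m ≈ 41.9 m ✓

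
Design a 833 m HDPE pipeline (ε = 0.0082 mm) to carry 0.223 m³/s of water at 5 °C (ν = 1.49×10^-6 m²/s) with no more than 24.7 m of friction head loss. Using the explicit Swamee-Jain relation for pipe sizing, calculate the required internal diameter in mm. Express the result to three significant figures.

Swamee-Jain (Type III): D = 0.66·[ε^1.25·(LQ²/(gh_f))^4.75 + ν·Q^9.4·(L/(gh_f))^5.2]^0.04
LQ²/(gh_f) = 0.1710; L/(gh_f) = 3.438
Term 1 = ε^1.25·(…)^4.75 = 9.97×10^-11; Term 2 = ν·Q^9.4·(…)^5.2 = 6.85×10^-10
D = 0.66·(9.97×10^-11 + 6.85×10^-10)^0.04 = 0.2853 m = 285 mm
Check: V = 3.49 m/s, Re = 6.68×10^5, f = 0.01297, h_f = 23.5 m ≈ 24.7 m ✓

D ≈ 285 mm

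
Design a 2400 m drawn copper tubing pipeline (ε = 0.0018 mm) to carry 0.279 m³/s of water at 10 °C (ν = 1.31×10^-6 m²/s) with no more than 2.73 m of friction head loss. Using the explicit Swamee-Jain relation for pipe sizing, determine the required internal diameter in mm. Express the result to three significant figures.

Swamee-Jain (Type III): D = 0.66·[ε^1.25·(LQ²/(gh_f))^4.75 + ν·Q^9.4·(L/(gh_f))^5.2]^0.04
LQ²/(gh_f) = 6.976; L/(gh_f) = 89.61
Term 1 = ε^1.25·(…)^4.75 = 6.70×10^-4; Term 2 = ν·Q^9.4·(…)^5.2 = 0.114
D = 0.66·(6.70×10^-4 + 0.114)^0.04 = 0.6053 m = 605 mm
Check: V = 0.970 m/s, Re = 4.48×10^5, f = 0.01340, h_f = 2.54 m ≈ 2.73 m ✓

D ≈ 605 mm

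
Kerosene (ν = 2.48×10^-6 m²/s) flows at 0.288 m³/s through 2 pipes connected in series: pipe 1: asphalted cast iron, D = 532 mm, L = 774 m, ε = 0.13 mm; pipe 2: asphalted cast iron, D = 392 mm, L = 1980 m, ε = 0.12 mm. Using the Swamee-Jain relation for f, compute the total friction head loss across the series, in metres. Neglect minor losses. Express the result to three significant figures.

Pipe 1: V = 1.296 m/s, Re = 2.78×10^5, ε/D = 2.44×10^-4, f = 0.01679, h_1 = f(L/D)V²/2g = 2.090 m
Pipe 2: V = 2.386 m/s, Re = 3.77×10^5, ε/D = 3.06×10^-4, f = 0.01677, h_2 = f(L/D)V²/2g = 24.58 m
Series → Q common, losses add: H = Σh = 26.67 m

H ≈ 26.7 m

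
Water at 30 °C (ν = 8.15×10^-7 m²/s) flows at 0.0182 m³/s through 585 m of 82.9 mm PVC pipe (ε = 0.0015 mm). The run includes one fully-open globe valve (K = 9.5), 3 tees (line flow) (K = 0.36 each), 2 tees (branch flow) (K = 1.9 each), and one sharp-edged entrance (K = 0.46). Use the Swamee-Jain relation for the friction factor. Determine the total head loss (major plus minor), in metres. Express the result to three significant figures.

H_L ≈ 66.9 m

V = 4Q/(πD²) = 3.372 m/s; V²/2g = 0.5795 m
Re = 3.43×10^5, ε/D = 1.81×10^-5 → f = 0.01425 (Swamee-Jain)
Major: h_f = f(L/D)·V²/2g = 0.01425·7057·0.5795 = 58.27 m
Minor: ΣK = 14.8; h_m = ΣK·V²/2g = 8.600 m
Total H_L = 58.27 + 8.600 = 66.87 m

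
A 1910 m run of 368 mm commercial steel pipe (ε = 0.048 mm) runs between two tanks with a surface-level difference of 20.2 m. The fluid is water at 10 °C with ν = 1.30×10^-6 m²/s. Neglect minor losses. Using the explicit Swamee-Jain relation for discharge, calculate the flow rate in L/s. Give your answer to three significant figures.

Swamee-Jain (Type II): Q = -0.965·√(gD⁵h_f/L)·ln[ε/(3.7D) + √(3.17ν²L/(gD³h_f))]
√(gD⁵h_f/L) = √(9.81·0.368⁵·20.2/1910) = 0.02646
ε/(3.7D) = 3.53×10^-5; √(3.17ν²L/(gD³h_f)) = 3.22×10^-5
Q = -0.965·0.02646·ln(6.744×10^-5) = 0.2452 m³/s
Check: V = 2.31 m/s, Re = 6.53×10^5, f = 0.01443, h_f = 20.3 m ≈ 20.2 m ✓

Q ≈ 245 L/s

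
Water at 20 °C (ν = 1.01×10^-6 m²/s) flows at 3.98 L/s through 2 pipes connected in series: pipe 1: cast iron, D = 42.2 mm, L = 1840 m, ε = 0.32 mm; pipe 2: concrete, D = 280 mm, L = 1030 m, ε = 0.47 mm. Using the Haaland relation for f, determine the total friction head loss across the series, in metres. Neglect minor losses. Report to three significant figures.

Pipe 1: V = 2.846 m/s, Re = 1.19×10^5, ε/D = 0.00758, f = 0.03522, h_1 = f(L/D)V²/2g = 633.7 m
Pipe 2: V = 0.06464 m/s, Re = 1.79×10^4, ε/D = 0.00168, f = 0.02946, h_2 = f(L/D)V²/2g = 0.02307 m
Series → Q common, losses add: H = Σh = 633.7 m

H ≈ 634 m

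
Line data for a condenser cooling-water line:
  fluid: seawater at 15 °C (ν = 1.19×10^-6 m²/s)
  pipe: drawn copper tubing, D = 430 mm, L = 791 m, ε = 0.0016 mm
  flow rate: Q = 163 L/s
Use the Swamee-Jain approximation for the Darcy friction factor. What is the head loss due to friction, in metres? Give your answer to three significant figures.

h_f ≈ 1.61 m

V = 4Q/(πD²) = 4·0.163/(π·0.430²) = 1.122 m/s
Re = VD/ν = 1.122·0.430/1.19×10^-6 = 4.06×10^5 → turbulent
ε/D = 0.0016/430 = 3.72×10^-6
Swamee-Jain: f = 0.01365
h_f = f(L/D)V²/(2g) = 0.01365·(791/0.430)·1.122²/(2·9.81) = 1.612 m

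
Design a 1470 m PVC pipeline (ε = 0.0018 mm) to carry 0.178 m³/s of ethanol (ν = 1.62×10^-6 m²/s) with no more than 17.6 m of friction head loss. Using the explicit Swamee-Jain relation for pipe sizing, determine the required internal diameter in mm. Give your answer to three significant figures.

D ≈ 316 mm

Swamee-Jain (Type III): D = 0.66·[ε^1.25·(LQ²/(gh_f))^4.75 + ν·Q^9.4·(L/(gh_f))^5.2]^0.04
LQ²/(gh_f) = 0.2698; L/(gh_f) = 8.514
Term 1 = ε^1.25·(…)^4.75 = 1.31×10^-10; Term 2 = ν·Q^9.4·(…)^5.2 = 1.00×10^-8
D = 0.66·(1.31×10^-10 + 1.00×10^-8)^0.04 = 0.3161 m = 316 mm
Check: V = 2.27 m/s, Re = 4.43×10^5, f = 0.01347, h_f = 16.4 m ≈ 17.6 m ✓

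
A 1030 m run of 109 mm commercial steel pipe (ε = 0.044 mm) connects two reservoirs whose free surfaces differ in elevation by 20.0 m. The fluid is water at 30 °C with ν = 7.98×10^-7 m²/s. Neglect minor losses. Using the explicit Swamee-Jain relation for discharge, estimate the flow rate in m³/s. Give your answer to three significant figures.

Q ≈ 0.0141 m³/s

Swamee-Jain (Type II): Q = -0.965·√(gD⁵h_f/L)·ln[ε/(3.7D) + √(3.17ν²L/(gD³h_f))]
√(gD⁵h_f/L) = √(9.81·0.109⁵·20.0/1030) = 0.001712
ε/(3.7D) = 1.09×10^-4; √(3.17ν²L/(gD³h_f)) = 9.05×10^-5
Q = -0.965·0.001712·ln(1.996×10^-4) = 0.01407 m³/s
Check: V = 1.51 m/s, Re = 2.06×10^5, f = 0.01835, h_f = 20.1 m ≈ 20.0 m ✓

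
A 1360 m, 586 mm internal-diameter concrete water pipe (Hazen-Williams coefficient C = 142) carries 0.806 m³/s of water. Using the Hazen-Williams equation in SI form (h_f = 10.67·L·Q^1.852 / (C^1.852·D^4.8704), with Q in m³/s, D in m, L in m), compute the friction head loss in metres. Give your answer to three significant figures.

h_f = 10.67·1360·0.806^1.852 / (142^1.852·0.586^4.8704) = 13.57 m

h_f ≈ 13.6 m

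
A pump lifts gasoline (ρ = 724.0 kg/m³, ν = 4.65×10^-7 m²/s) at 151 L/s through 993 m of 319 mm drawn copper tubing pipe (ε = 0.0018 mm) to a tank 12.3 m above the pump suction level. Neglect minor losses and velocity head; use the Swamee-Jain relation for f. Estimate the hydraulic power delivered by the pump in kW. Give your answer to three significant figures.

P_hyd ≈ 20.0 kW

V = 4Q/(πD²) = 1.889 m/s; Re = 1.30×10^6; ε/D = 5.64×10^-6; f = 0.01128
h_f = f(L/D)V²/2g = 6.389 m
Total head H = z + h_f = 12.3 + 6.389 = 18.69 m
P_hyd = ρgQH = 724.0·9.81·0.151·18.69 = 20.04 kW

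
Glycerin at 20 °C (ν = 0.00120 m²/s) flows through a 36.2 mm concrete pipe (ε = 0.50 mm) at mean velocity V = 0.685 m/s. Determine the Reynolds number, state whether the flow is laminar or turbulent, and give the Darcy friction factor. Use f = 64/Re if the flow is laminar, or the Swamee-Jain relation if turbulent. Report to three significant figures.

Re ≈ 20.7; laminar; f = 64/Re ≈ 3.10

Re = VD/ν = 0.6850·0.0362/0.00120 = 20.7
Re < 2300 → laminar → f = 64/Re = 3.097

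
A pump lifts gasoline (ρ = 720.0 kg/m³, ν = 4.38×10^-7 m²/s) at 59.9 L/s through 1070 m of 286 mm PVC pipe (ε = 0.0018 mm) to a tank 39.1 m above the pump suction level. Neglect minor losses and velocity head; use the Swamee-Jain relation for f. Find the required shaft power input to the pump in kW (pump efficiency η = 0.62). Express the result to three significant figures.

P_shaft ≈ 28.1 kW

V = 4Q/(πD²) = 0.9324 m/s; Re = 6.09×10^5; ε/D = 6.29×10^-6; f = 0.01276
h_f = f(L/D)V²/2g = 2.115 m
Total head H = z + h_f = 39.1 + 2.115 = 41.21 m
P_hyd = ρgQH = 720.0·9.81·0.0599·41.21 = 17.44 kW
P_shaft = P_hyd/η = 17.44/0.62 = 28.12 kW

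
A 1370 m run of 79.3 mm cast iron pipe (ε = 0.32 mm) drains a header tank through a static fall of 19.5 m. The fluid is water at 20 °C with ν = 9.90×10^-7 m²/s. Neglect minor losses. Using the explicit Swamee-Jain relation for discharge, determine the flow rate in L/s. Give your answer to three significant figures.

Swamee-Jain (Type II): Q = -0.965·√(gD⁵h_f/L)·ln[ε/(3.7D) + √(3.17ν²L/(gD³h_f))]
√(gD⁵h_f/L) = √(9.81·0.0793⁵·19.5/1370) = 6.617×10^-4
ε/(3.7D) = 0.00109; √(3.17ν²L/(gD³h_f)) = 2.11×10^-4
Q = -0.965·6.617×10^-4·ln(0.001302) = 0.004243 m³/s
Check: V = 0.859 m/s, Re = 6.88×10^4, f = 0.03032, h_f = 19.7 m ≈ 19.5 m ✓

Q ≈ 4.24 L/s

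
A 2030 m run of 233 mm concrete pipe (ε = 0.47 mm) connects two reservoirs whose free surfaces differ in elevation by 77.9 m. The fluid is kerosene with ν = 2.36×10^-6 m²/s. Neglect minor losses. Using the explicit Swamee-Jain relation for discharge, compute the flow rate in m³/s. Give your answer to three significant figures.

Swamee-Jain (Type II): Q = -0.965·√(gD⁵h_f/L)·ln[ε/(3.7D) + √(3.17ν²L/(gD³h_f))]
√(gD⁵h_f/L) = √(9.81·0.233⁵·77.9/2030) = 0.01608
ε/(3.7D) = 5.45×10^-4; √(3.17ν²L/(gD³h_f)) = 6.09×10^-5
Q = -0.965·0.01608·ln(6.061×10^-4) = 0.1149 m³/s
Check: V = 2.70 m/s, Re = 2.66×10^5, f = 0.02430, h_f = 78.4 m ≈ 77.9 m ✓

Q ≈ 0.115 m³/s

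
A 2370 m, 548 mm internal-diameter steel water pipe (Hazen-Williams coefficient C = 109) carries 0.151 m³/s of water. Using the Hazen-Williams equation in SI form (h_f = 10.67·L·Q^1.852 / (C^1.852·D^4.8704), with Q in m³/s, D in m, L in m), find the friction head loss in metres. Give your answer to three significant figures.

h_f ≈ 2.41 m

h_f = 10.67·2370·0.151^1.852 / (109^1.852·0.548^4.8704) = 2.406 m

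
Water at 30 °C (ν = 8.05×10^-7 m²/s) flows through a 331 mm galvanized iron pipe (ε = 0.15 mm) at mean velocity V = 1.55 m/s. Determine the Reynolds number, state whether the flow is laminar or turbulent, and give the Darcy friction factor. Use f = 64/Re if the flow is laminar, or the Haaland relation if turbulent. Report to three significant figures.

Re = VD/ν = 1.550·0.331/8.05×10^-7 = 6.37×10^5
Re > 4000 → turbulent; ε/D = 4.53×10^-4
Haaland: f = 0.01709

Re ≈ 6.37×10^5; turbulent; f ≈ 0.0171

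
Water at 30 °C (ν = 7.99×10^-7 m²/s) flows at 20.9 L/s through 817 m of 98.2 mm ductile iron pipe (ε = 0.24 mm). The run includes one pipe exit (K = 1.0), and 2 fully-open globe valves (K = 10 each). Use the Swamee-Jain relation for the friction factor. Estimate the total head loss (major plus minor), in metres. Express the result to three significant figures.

V = 4Q/(πD²) = 2.760 m/s; V²/2g = 0.3881 m
Re = 3.39×10^5, ε/D = 0.00244 → f = 0.02532 (Swamee-Jain)
Major: h_f = f(L/D)·V²/2g = 0.02532·8320·0.3881 = 81.77 m
Minor: ΣK = 21.0; h_m = ΣK·V²/2g = 8.151 m
Total H_L = 81.77 + 8.151 = 89.92 m

H_L ≈ 89.9 m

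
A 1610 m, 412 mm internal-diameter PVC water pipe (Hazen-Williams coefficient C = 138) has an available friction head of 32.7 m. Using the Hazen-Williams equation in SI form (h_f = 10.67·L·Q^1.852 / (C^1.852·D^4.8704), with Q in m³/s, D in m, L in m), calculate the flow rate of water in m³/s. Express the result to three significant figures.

Q ≈ 0.455 m³/s

Rearranging: Q = [h_f·C^1.852·D^4.8704 / (10.67·L)]^(1/1.852)
Q = [32.7·138^1.852·0.412^4.8704 / (10.67·1610)]^0.540 = 0.4552 m³/s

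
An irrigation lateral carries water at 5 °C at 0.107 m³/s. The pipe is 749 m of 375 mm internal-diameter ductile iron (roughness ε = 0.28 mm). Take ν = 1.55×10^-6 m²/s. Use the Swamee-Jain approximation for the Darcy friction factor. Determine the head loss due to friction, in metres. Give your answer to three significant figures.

h_f ≈ 1.90 m

V = 4Q/(πD²) = 4·0.107/(π·0.375²) = 0.9688 m/s
Re = VD/ν = 0.9688·0.375/1.55×10^-6 = 2.34×10^5 → turbulent
ε/D = 0.28/375 = 7.47×10^-4
Swamee-Jain: f = 0.01991
h_f = f(L/D)V²/(2g) = 0.01991·(749/0.375)·0.9688²/(2·9.81) = 1.902 m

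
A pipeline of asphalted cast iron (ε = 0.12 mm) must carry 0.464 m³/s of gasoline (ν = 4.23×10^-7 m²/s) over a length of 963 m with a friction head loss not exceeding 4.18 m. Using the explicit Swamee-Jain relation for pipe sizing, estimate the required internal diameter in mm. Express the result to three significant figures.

D ≈ 575 mm

Swamee-Jain (Type III): D = 0.66·[ε^1.25·(LQ²/(gh_f))^4.75 + ν·Q^9.4·(L/(gh_f))^5.2]^0.04
LQ²/(gh_f) = 5.056; L/(gh_f) = 23.48
Term 1 = ε^1.25·(…)^4.75 = 0.0277; Term 2 = ν·Q^9.4·(…)^5.2 = 0.00417
D = 0.66·(0.0277 + 0.00417)^0.04 = 0.5750 m = 575 mm
Check: V = 1.79 m/s, Re = 2.43×10^6, f = 0.01434, h_f = 3.91 m ≈ 4.18 m ✓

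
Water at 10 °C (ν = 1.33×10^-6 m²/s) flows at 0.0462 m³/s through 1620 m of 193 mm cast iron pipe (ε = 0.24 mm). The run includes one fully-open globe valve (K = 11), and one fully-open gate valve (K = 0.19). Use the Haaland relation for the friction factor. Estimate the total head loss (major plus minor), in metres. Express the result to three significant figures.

H_L ≈ 24.6 m

V = 4Q/(πD²) = 1.579 m/s; V²/2g = 0.1271 m
Re = 2.29×10^5, ε/D = 0.00124 → f = 0.02171 (Haaland)
Major: h_f = f(L/D)·V²/2g = 0.02171·8394·0.1271 = 23.16 m
Minor: ΣK = 11.2; h_m = ΣK·V²/2g = 1.422 m
Total H_L = 23.16 + 1.422 = 24.58 m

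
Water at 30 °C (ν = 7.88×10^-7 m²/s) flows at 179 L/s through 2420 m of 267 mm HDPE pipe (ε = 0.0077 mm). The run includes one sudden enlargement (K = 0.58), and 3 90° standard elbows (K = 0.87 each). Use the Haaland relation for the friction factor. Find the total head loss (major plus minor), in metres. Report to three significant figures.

H_L ≈ 58.3 m

V = 4Q/(πD²) = 3.197 m/s; V²/2g = 0.5209 m
Re = 1.08×10^6, ε/D = 2.88×10^-5 → f = 0.01201 (Haaland)
Major: h_f = f(L/D)·V²/2g = 0.01201·9064·0.5209 = 56.69 m
Minor: ΣK = 3.19; h_m = ΣK·V²/2g = 1.662 m
Total H_L = 56.69 + 1.662 = 58.35 m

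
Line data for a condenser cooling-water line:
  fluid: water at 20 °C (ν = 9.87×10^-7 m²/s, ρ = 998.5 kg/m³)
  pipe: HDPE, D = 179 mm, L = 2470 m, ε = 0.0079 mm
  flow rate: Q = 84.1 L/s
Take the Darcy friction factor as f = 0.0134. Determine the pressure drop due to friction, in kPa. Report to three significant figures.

Δp ≈ 1030 kPa

V = 4Q/(πD²) = 4·0.0841/(π·0.179²) = 3.342 m/s
h_f = f(L/D)V²/(2g) = 0.01340·(2470/0.179)·3.342²/(2·9.81) = 105.3 m
Δp = ρg·h_f = 998.5·9.81·105.3 = 1031 kPa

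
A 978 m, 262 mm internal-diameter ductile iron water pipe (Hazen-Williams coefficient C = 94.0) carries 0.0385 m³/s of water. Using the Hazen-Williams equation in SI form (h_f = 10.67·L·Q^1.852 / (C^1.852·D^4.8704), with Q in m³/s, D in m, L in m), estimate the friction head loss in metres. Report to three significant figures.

h_f ≈ 3.78 m

h_f = 10.67·978·0.0385^1.852 / (94.0^1.852·0.262^4.8704) = 3.781 m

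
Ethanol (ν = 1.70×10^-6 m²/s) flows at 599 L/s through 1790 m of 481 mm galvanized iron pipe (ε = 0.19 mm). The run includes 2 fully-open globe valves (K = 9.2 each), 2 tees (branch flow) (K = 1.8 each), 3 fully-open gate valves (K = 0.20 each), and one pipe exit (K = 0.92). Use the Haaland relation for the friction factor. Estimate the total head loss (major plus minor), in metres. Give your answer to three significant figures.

H_L ≈ 46.9 m

V = 4Q/(πD²) = 3.296 m/s; V²/2g = 0.5539 m
Re = 9.33×10^5, ε/D = 3.95×10^-4 → f = 0.01644 (Haaland)
Major: h_f = f(L/D)·V²/2g = 0.01644·3721·0.5539 = 33.88 m
Minor: ΣK = 23.5; h_m = ΣK·V²/2g = 13.03 m
Total H_L = 33.88 + 13.03 = 46.91 m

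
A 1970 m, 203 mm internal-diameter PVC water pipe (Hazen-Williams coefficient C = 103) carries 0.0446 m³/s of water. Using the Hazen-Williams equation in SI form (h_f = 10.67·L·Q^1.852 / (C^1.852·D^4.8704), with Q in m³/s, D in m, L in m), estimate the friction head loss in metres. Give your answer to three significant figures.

h_f = 10.67·1970·0.0446^1.852 / (103^1.852·0.203^4.8704) = 29.25 m

h_f ≈ 29.3 m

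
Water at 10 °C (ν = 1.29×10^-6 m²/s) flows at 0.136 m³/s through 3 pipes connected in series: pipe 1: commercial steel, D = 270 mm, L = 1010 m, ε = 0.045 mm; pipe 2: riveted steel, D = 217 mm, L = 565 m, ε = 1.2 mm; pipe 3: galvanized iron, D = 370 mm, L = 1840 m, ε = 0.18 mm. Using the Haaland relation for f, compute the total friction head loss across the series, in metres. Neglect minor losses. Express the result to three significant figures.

Pipe 1: V = 2.375 m/s, Re = 4.97×10^5, ε/D = 1.67×10^-4, f = 0.01498, h_1 = f(L/D)V²/2g = 16.11 m
Pipe 2: V = 3.677 m/s, Re = 6.19×10^5, ε/D = 0.00553, f = 0.03151, h_2 = f(L/D)V²/2g = 56.55 m
Pipe 3: V = 1.265 m/s, Re = 3.63×10^5, ε/D = 4.86×10^-4, f = 0.01778, h_3 = f(L/D)V²/2g = 7.211 m
Series → Q common, losses add: H = Σh = 79.87 m

H ≈ 79.9 m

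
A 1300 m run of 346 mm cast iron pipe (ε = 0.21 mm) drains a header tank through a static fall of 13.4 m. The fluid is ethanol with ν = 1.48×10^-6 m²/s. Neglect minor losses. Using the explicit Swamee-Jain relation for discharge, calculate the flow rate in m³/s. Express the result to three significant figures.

Swamee-Jain (Type II): Q = -0.965·√(gD⁵h_f/L)·ln[ε/(3.7D) + √(3.17ν²L/(gD³h_f))]
√(gD⁵h_f/L) = √(9.81·0.346⁵·13.4/1300) = 0.02239
ε/(3.7D) = 1.64×10^-4; √(3.17ν²L/(gD³h_f)) = 4.07×10^-5
Q = -0.965·0.02239·ln(2.048×10^-4) = 0.1835 m³/s
Check: V = 1.95 m/s, Re = 4.56×10^5, f = 0.01849, h_f = 13.5 m ≈ 13.4 m ✓

Q ≈ 0.184 m³/s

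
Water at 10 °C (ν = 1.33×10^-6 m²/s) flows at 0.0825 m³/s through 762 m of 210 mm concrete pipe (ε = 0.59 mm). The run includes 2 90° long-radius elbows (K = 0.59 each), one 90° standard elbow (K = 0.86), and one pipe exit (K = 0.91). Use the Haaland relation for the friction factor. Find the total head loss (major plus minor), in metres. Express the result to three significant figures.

H_L ≈ 28.2 m

V = 4Q/(πD²) = 2.382 m/s; V²/2g = 0.2892 m
Re = 3.76×10^5, ε/D = 0.00281 → f = 0.02608 (Haaland)
Major: h_f = f(L/D)·V²/2g = 0.02608·3629·0.2892 = 27.36 m
Minor: ΣK = 2.95; h_m = ΣK·V²/2g = 0.8530 m
Total H_L = 27.36 + 0.8530 = 28.22 m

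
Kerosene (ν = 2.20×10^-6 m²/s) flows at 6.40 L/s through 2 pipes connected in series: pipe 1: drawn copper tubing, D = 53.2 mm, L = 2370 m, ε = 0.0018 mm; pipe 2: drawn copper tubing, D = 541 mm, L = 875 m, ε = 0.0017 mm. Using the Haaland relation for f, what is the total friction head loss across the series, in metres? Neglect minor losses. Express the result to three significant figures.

H ≈ 364 m

Pipe 1: V = 2.879 m/s, Re = 6.96×10^4, ε/D = 3.38×10^-5, f = 0.01936, h_1 = f(L/D)V²/2g = 364.4 m
Pipe 2: V = 0.02784 m/s, Re = 6850, ε/D = 3.14×10^-6, f = 0.03437, h_2 = f(L/D)V²/2g = 0.002196 m
Series → Q common, losses add: H = Σh = 364.4 m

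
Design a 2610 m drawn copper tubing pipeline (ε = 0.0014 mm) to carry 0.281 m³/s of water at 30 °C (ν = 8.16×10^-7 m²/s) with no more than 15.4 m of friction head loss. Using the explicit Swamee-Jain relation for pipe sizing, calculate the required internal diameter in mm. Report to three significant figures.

Swamee-Jain (Type III): D = 0.66·[ε^1.25·(LQ²/(gh_f))^4.75 + ν·Q^9.4·(L/(gh_f))^5.2]^0.04
LQ²/(gh_f) = 1.364; L/(gh_f) = 17.28
Term 1 = ε^1.25·(…)^4.75 = 2.11×10^-7; Term 2 = ν·Q^9.4·(…)^5.2 = 1.46×10^-5
D = 0.66·(2.11×10^-7 + 1.46×10^-5)^0.04 = 0.4230 m = 423 mm
Check: V = 2.00 m/s, Re = 1.04×10^6, f = 0.01162, h_f = 14.6 m ≈ 15.4 m ✓

D ≈ 423 mm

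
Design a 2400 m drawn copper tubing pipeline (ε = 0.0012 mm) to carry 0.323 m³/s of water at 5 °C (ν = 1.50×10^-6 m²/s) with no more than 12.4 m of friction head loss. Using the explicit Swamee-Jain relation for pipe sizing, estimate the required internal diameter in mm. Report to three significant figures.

Swamee-Jain (Type III): D = 0.66·[ε^1.25·(LQ²/(gh_f))^4.75 + ν·Q^9.4·(L/(gh_f))^5.2]^0.04
LQ²/(gh_f) = 2.058; L/(gh_f) = 19.73
Term 1 = ε^1.25·(…)^4.75 = 1.23×10^-6; Term 2 = ν·Q^9.4·(…)^5.2 = 1.98×10^-4
D = 0.66·(1.23×10^-6 + 1.98×10^-4)^0.04 = 0.4694 m = 469 mm
Check: V = 1.87 m/s, Re = 5.84×10^5, f = 0.01278, h_f = 11.6 m ≈ 12.4 m ✓

D ≈ 469 mm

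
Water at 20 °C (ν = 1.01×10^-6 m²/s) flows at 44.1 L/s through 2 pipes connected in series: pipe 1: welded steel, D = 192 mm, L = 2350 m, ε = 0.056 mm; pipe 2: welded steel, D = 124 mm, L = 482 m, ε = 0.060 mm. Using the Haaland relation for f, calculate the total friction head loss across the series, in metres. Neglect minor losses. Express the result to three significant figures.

Pipe 1: V = 1.523 m/s, Re = 2.90×10^5, ε/D = 2.92×10^-4, f = 0.01680, h_1 = f(L/D)V²/2g = 24.31 m
Pipe 2: V = 3.652 m/s, Re = 4.48×10^5, ε/D = 4.84×10^-4, f = 0.01757, h_2 = f(L/D)V²/2g = 46.41 m
Series → Q common, losses add: H = Σh = 70.72 m

H ≈ 70.7 m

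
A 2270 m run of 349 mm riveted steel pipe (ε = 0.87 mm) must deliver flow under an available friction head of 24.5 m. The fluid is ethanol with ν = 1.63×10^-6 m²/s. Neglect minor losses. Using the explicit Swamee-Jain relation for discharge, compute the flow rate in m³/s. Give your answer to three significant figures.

Q ≈ 0.164 m³/s

Swamee-Jain (Type II): Q = -0.965·√(gD⁵h_f/L)·ln[ε/(3.7D) + √(3.17ν²L/(gD³h_f))]
√(gD⁵h_f/L) = √(9.81·0.349⁵·24.5/2270) = 0.02341
ε/(3.7D) = 6.74×10^-4; √(3.17ν²L/(gD³h_f)) = 4.33×10^-5
Q = -0.965·0.02341·ln(7.170×10^-4) = 0.1636 m³/s
Check: V = 1.71 m/s, Re = 3.66×10^5, f = 0.02541, h_f = 24.6 m ≈ 24.5 m ✓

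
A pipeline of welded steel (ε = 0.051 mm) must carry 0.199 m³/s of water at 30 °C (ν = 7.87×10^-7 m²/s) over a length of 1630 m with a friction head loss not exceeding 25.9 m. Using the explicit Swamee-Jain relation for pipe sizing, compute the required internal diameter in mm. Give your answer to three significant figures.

Swamee-Jain (Type III): D = 0.66·[ε^1.25·(LQ²/(gh_f))^4.75 + ν·Q^9.4·(L/(gh_f))^5.2]^0.04
LQ²/(gh_f) = 0.2541; L/(gh_f) = 6.415
Term 1 = ε^1.25·(…)^4.75 = 6.42×10^-9; Term 2 = ν·Q^9.4·(…)^5.2 = 3.18×10^-9
D = 0.66·(6.42×10^-9 + 3.18×10^-9)^0.04 = 0.3154 m = 315 mm
Check: V = 2.55 m/s, Re = 1.02×10^6, f = 0.01431, h_f = 24.5 m ≈ 25.9 m ✓

D ≈ 315 mm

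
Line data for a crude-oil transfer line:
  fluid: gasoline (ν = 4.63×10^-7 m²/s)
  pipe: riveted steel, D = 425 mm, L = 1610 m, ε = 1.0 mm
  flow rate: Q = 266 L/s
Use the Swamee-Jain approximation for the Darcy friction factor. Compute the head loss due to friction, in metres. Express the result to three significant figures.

h_f ≈ 16.7 m

V = 4Q/(πD²) = 4·0.266/(π·0.425²) = 1.875 m/s
Re = VD/ν = 1.875·0.425/4.63×10^-7 = 1.72×10^6 → turbulent
ε/D = 1.0/425 = 0.00235
Swamee-Jain: f = 0.02461
h_f = f(L/D)V²/(2g) = 0.02461·(1610/0.425)·1.875²/(2·9.81) = 16.71 m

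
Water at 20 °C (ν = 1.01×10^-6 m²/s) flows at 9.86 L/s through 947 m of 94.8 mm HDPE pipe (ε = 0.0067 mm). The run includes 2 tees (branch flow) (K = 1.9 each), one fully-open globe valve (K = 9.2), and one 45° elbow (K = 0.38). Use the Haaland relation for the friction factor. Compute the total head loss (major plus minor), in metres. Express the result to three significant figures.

V = 4Q/(πD²) = 1.397 m/s; V²/2g = 0.09946 m
Re = 1.31×10^5, ε/D = 7.07×10^-5 → f = 0.01722 (Haaland)
Major: h_f = f(L/D)·V²/2g = 0.01722·9989·0.09946 = 17.11 m
Minor: ΣK = 13.4; h_m = ΣK·V²/2g = 1.331 m
Total H_L = 17.11 + 1.331 = 18.44 m

H_L ≈ 18.4 m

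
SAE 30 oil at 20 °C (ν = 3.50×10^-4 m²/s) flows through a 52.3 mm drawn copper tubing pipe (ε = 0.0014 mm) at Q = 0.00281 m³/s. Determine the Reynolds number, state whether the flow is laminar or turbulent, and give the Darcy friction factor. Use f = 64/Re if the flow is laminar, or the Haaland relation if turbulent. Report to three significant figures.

V = 4Q/(πD²) = 1.308 m/s
Re = VD/ν = 1.308·0.0523/3.50×10^-4 = 195
Re < 2300 → laminar → f = 64/Re = 0.3274

Re ≈ 195; laminar; f = 64/Re ≈ 0.327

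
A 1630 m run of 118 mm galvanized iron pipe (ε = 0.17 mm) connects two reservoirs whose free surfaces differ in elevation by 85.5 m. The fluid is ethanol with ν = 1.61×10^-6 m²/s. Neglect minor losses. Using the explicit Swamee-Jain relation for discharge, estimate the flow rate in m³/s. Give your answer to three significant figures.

Swamee-Jain (Type II): Q = -0.965·√(gD⁵h_f/L)·ln[ε/(3.7D) + √(3.17ν²L/(gD³h_f))]
√(gD⁵h_f/L) = √(9.81·0.118⁵·85.5/1630) = 0.003431
ε/(3.7D) = 3.89×10^-4; √(3.17ν²L/(gD³h_f)) = 9.86×10^-5
Q = -0.965·0.003431·ln(4.880×10^-4) = 0.02525 m³/s
Check: V = 2.31 m/s, Re = 1.69×10^5, f = 0.02297, h_f = 86.2 m ≈ 85.5 m ✓

Q ≈ 0.0252 m³/s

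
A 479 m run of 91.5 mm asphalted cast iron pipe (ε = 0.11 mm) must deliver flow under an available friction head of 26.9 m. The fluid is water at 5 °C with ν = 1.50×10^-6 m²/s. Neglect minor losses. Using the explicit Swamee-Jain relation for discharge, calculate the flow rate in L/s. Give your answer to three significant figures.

Swamee-Jain (Type II): Q = -0.965·√(gD⁵h_f/L)·ln[ε/(3.7D) + √(3.17ν²L/(gD³h_f))]
√(gD⁵h_f/L) = √(9.81·0.0915⁵·26.9/479) = 0.001880
ε/(3.7D) = 3.25×10^-4; √(3.17ν²L/(gD³h_f)) = 1.30×10^-4
Q = -0.965·0.001880·ln(4.549×10^-4) = 0.01396 m³/s
Check: V = 2.12 m/s, Re = 1.29×10^5, f = 0.02256, h_f = 27.1 m ≈ 26.9 m ✓

Q ≈ 14.0 L/s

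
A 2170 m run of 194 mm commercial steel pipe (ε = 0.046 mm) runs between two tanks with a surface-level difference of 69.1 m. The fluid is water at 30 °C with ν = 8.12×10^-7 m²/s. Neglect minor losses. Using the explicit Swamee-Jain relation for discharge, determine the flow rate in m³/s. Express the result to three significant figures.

Swamee-Jain (Type II): Q = -0.965·√(gD⁵h_f/L)·ln[ε/(3.7D) + √(3.17ν²L/(gD³h_f))]
√(gD⁵h_f/L) = √(9.81·0.194⁵·69.1/2170) = 0.009265
ε/(3.7D) = 6.41×10^-5; √(3.17ν²L/(gD³h_f)) = 3.03×10^-5
Q = -0.965·0.009265·ln(9.436×10^-5) = 0.08287 m³/s
Check: V = 2.80 m/s, Re = 6.70×10^5, f = 0.01552, h_f = 69.5 m ≈ 69.1 m ✓

Q ≈ 0.0829 m³/s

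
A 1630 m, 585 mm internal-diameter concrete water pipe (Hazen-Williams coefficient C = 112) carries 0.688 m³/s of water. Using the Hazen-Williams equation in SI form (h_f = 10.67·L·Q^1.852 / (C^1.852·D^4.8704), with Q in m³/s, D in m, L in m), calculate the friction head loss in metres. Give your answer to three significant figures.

h_f = 10.67·1630·0.688^1.852 / (112^1.852·0.585^4.8704) = 18.99 m

h_f ≈ 19.0 m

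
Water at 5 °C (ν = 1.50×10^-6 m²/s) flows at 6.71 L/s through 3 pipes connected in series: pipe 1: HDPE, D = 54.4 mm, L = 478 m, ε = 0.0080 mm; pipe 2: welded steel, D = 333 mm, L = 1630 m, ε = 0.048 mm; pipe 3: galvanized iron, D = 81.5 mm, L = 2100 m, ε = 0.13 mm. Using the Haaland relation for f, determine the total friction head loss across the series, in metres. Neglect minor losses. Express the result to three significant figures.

H ≈ 122 m

Pipe 1: V = 2.887 m/s, Re = 1.05×10^5, ε/D = 1.47×10^-4, f = 0.01834, h_1 = f(L/D)V²/2g = 68.44 m
Pipe 2: V = 0.07704 m/s, Re = 1.71×10^4, ε/D = 1.44×10^-4, f = 0.02700, h_2 = f(L/D)V²/2g = 0.03999 m
Pipe 3: V = 1.286 m/s, Re = 6.99×10^4, ε/D = 0.00160, f = 0.02451, h_3 = f(L/D)V²/2g = 53.24 m
Series → Q common, losses add: H = Σh = 121.7 m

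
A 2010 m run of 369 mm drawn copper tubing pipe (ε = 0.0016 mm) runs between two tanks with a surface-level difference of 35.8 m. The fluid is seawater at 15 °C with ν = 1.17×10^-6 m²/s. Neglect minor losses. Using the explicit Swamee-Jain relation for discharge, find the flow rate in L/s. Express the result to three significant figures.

Q ≈ 356 L/s

Swamee-Jain (Type II): Q = -0.965·√(gD⁵h_f/L)·ln[ε/(3.7D) + √(3.17ν²L/(gD³h_f))]
√(gD⁵h_f/L) = √(9.81·0.369⁵·35.8/2010) = 0.03457
ε/(3.7D) = 1.17×10^-6; √(3.17ν²L/(gD³h_f)) = 2.22×10^-5
Q = -0.965·0.03457·ln(2.340×10^-5) = 0.3557 m³/s
Check: V = 3.33 m/s, Re = 1.05×10^6, f = 0.01163, h_f = 35.7 m ≈ 35.8 m ✓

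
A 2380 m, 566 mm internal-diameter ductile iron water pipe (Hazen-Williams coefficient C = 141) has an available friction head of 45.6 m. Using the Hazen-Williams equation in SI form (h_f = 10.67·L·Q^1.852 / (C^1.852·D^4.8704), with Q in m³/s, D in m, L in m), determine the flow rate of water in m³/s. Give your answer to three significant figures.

Q ≈ 1.04 m³/s

Rearranging: Q = [h_f·C^1.852·D^4.8704 / (10.67·L)]^(1/1.852)
Q = [45.6·141^1.852·0.566^4.8704 / (10.67·2380)]^0.540 = 1.039 m³/s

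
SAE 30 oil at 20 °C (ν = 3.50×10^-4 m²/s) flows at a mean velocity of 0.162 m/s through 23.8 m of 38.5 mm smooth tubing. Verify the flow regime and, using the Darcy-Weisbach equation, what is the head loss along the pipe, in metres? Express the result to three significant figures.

Re = VD/ν = 0.162·0.03850/3.50×10^-4 = 17.8 → laminar (Re < 2300)
f = 64/Re = 3.591
h_f = f(L/D)V²/(2g) = 3.591·(23.8/0.03850)·0.162²/(2·9.81) = 2.970 m

h_f ≈ 2.97 m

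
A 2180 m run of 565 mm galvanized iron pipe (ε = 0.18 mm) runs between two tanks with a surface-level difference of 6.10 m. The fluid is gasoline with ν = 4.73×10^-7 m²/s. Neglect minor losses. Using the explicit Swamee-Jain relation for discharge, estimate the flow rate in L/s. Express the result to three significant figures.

Q ≈ 354 L/s

Swamee-Jain (Type II): Q = -0.965·√(gD⁵h_f/L)·ln[ε/(3.7D) + √(3.17ν²L/(gD³h_f))]
√(gD⁵h_f/L) = √(9.81·0.565⁵·6.10/2180) = 0.03976
ε/(3.7D) = 8.61×10^-5; √(3.17ν²L/(gD³h_f)) = 1.20×10^-5
Q = -0.965·0.03976·ln(9.807×10^-5) = 0.3541 m³/s
Check: V = 1.41 m/s, Re = 1.69×10^6, f = 0.01564, h_f = 6.13 m ≈ 6.10 m ✓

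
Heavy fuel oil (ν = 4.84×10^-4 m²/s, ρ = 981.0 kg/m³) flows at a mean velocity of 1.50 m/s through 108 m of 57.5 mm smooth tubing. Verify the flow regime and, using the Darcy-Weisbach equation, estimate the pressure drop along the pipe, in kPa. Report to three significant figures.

Re = VD/ν = 1.50·0.05750/4.84×10^-4 = 178 → laminar (Re < 2300)
f = 64/Re = 0.3591
h_f = f(L/D)V²/(2g) = 0.3591·(108/0.05750)·1.50²/(2·9.81) = 77.36 m
Δp = ρg·h_f = 981.0·9.81·77.36 = 744.5 kPa

Δp ≈ 744 kPa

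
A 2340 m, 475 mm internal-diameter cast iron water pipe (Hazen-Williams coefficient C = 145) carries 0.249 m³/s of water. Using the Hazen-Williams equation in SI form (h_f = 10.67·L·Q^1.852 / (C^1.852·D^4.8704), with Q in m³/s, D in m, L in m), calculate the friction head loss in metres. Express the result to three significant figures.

h_f = 10.67·2340·0.249^1.852 / (145^1.852·0.475^4.8704) = 7.094 m

h_f ≈ 7.09 m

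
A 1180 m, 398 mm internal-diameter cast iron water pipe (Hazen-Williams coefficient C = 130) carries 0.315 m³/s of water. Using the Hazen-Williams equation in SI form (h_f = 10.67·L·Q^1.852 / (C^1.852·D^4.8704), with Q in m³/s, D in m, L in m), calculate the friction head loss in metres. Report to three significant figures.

h_f = 10.67·1180·0.315^1.852 / (130^1.852·0.398^4.8704) = 16.02 m

h_f ≈ 16.0 m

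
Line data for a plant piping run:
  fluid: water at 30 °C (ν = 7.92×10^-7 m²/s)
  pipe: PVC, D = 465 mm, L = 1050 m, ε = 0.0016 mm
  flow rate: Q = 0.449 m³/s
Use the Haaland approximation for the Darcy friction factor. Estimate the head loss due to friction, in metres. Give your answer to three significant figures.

h_f ≈ 8.73 m

V = 4Q/(πD²) = 4·0.449/(π·0.465²) = 2.644 m/s
Re = VD/ν = 2.644·0.465/7.92×10^-7 = 1.55×10^6 → turbulent
ε/D = 0.0016/465 = 3.44×10^-6
Haaland: f = 0.01085
h_f = f(L/D)V²/(2g) = 0.01085·(1050/0.465)·2.644²/(2·9.81) = 8.731 m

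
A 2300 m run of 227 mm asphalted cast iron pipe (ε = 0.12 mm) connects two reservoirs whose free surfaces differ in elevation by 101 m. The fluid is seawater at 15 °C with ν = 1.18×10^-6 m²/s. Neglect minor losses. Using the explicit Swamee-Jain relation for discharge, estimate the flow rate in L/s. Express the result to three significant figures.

Q ≈ 135 L/s

Swamee-Jain (Type II): Q = -0.965·√(gD⁵h_f/L)·ln[ε/(3.7D) + √(3.17ν²L/(gD³h_f))]
√(gD⁵h_f/L) = √(9.81·0.227⁵·101/2300) = 0.01611
ε/(3.7D) = 1.43×10^-4; √(3.17ν²L/(gD³h_f)) = 2.96×10^-5
Q = -0.965·0.01611·ln(1.725×10^-4) = 0.1347 m³/s
Check: V = 3.33 m/s, Re = 6.40×10^5, f = 0.01776, h_f = 102 m ≈ 101 m ✓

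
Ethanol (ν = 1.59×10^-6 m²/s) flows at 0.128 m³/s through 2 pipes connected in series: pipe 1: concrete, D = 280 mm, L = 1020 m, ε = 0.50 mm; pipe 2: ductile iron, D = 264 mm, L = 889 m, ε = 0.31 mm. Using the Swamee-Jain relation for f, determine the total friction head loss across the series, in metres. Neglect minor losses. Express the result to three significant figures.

Pipe 1: V = 2.079 m/s, Re = 3.66×10^5, ε/D = 0.00179, f = 0.02340, h_1 = f(L/D)V²/2g = 18.78 m
Pipe 2: V = 2.338 m/s, Re = 3.88×10^5, ε/D = 0.00117, f = 0.02124, h_2 = f(L/D)V²/2g = 19.93 m
Series → Q common, losses add: H = Σh = 38.71 m

H ≈ 38.7 m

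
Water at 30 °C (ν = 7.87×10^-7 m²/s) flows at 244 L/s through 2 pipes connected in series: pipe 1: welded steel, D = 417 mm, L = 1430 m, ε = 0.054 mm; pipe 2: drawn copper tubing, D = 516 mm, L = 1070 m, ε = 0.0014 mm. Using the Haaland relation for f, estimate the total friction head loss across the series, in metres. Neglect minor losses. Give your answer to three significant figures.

H ≈ 9.45 m

Pipe 1: V = 1.787 m/s, Re = 9.47×10^5, ε/D = 1.29×10^-4, f = 0.01379, h_1 = f(L/D)V²/2g = 7.696 m
Pipe 2: V = 1.167 m/s, Re = 7.65×10^5, ε/D = 2.71×10^-6, f = 0.01216, h_2 = f(L/D)V²/2g = 1.750 m
Series → Q common, losses add: H = Σh = 9.446 m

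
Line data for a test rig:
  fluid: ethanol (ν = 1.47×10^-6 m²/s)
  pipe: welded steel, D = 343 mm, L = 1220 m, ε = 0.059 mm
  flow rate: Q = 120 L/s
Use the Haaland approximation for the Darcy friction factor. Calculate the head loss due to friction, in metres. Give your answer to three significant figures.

V = 4Q/(πD²) = 4·0.120/(π·0.343²) = 1.299 m/s
Re = VD/ν = 1.299·0.343/1.47×10^-6 = 3.03×10^5 → turbulent
ε/D = 0.059/343 = 1.72×10^-4
Haaland: f = 0.01582
h_f = f(L/D)V²/(2g) = 0.01582·(1220/0.343)·1.299²/(2·9.81) = 4.837 m

h_f ≈ 4.84 m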